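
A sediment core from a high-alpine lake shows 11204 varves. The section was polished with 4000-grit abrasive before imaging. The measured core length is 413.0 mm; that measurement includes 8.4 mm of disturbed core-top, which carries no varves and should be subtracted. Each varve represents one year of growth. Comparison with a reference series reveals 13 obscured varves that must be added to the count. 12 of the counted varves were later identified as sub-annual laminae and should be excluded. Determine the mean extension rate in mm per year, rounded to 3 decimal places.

Correcting the raw count gives 11204 − 12 + 13 = 11205 true varves.
The growth record spans 413.0 − 8.4 = 404.6 mm.
Extension rate ≈ 404.6 / 11205 = 0.036 mm per year.

0.036 mm per year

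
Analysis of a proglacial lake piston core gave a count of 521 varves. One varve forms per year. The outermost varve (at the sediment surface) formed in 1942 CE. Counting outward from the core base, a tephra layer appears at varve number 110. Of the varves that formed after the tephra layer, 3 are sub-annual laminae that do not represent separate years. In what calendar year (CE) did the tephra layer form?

521 − 110 = 411 varves lie beyond the tephra layer toward the sediment surface.
411 − 3 false = 408 true varves after the tephra layer.
The varve at the sediment surface is 1942 CE, so the tephra layer dates to 1942 − 408 = 1534 CE.

1534 CE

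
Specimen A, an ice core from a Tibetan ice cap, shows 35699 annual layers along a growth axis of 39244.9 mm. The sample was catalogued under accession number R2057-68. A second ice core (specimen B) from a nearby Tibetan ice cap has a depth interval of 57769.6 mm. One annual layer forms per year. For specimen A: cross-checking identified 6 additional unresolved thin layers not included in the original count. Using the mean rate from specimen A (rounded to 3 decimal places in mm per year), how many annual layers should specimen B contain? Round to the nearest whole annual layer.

52566 annual layers

Specimen A: true annual layer count = 35699 + 6 = 35705.
A: Extension rate ≈ 39244.9 / 35705 = 1.099 mm/yr.
Specimen B: 57769.6 mm / 1.099 mm per year = 52565.61 years ≈ 52566 annual layers.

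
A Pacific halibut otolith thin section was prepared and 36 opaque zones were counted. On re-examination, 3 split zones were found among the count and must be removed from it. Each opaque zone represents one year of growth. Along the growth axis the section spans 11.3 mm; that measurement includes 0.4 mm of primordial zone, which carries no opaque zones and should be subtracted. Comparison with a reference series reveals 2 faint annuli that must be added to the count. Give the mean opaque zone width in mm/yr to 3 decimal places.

0.311 mm/yr

Correcting the raw count gives 36 − 3 + 2 = 35 true opaque zones.
Removing the 0.4 mm offcut leaves 11.3 − 0.4 = 10.9 mm.
Extension rate ≈ 10.9 / 35 = 0.311 mm/yr.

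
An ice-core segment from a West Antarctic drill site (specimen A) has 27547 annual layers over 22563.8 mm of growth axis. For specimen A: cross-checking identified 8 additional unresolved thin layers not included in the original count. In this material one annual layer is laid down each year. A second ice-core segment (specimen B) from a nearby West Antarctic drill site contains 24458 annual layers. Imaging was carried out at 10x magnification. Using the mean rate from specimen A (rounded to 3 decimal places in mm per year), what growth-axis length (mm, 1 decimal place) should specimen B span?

20031.1 mm

Specimen A: adjusted count: 27547 + 8 = 27555 annual layers.
A: Mean rate = 22563.8 mm / 27555 years ≈ 0.819 mm/yr.
Length of B = 0.819 × 24458 = 20031.1 mm.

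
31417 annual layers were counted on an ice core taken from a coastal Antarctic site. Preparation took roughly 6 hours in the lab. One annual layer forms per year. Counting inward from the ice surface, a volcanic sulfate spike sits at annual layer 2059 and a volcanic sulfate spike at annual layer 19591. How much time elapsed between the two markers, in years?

Separation: 19591 − 2059 = 17532 annual layers.
That is 17532 years at one annual layer per year.

17532 years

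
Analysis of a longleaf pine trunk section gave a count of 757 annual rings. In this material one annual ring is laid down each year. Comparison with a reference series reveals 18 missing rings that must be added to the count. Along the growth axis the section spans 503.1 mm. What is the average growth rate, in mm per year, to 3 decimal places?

After corrections the count is 757 + 18 = 775 annual rings.
Extension rate ≈ 503.1 / 775 = 0.649 mm per year.

0.649 mm per year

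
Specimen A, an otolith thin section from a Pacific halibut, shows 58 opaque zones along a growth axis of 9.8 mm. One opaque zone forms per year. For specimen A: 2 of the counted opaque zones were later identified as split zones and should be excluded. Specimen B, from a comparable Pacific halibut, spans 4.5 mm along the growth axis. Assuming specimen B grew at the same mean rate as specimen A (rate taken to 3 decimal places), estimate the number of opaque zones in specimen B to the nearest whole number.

26 opaque zones

Specimen A: after corrections the count is 58 − 2 = 56 opaque zones.
A: 9.8 mm over 56 years gives 9.8 / 56 ≈ 0.175 mm per year.
Specimen B: 4.5 mm / 0.175 mm per year = 25.71 years ≈ 26 opaque zones.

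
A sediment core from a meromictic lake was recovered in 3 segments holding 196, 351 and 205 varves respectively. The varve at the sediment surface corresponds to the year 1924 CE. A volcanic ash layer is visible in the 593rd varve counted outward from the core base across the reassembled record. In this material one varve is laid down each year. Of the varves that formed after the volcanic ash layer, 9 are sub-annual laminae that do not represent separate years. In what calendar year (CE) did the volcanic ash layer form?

Total varves = 196 + 351 + 205 = 752.
The volcanic ash layer sits at varve 593 from the core base, so 752 − 593 = 159 varves formed after it.
Excluding 9 false varves: 159 − 9 = 150.
Counting back 150 years from 1924 CE places the volcanic ash layer in 1924 − 150 = 1774 CE.

1774 CE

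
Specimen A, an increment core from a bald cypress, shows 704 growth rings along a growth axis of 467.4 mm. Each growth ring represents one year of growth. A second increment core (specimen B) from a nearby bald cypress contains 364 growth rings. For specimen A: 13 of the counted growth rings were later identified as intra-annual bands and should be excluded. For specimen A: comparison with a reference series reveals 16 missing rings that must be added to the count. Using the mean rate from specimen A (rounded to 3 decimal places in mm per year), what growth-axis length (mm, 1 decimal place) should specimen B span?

240.6 mm

Specimen A: true growth ring count = 704 − 13 + 16 = 707.
A: Extension rate ≈ 467.4 / 707 = 0.661 mm/year.
B's length ≈ 0.661 × 364 = 240.6 mm.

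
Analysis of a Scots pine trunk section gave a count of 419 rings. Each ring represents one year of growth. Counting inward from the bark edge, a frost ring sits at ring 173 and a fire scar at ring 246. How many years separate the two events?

246 − 173 = 73 rings lie between the two events.
That is 73 years at one ring per year.

73 yr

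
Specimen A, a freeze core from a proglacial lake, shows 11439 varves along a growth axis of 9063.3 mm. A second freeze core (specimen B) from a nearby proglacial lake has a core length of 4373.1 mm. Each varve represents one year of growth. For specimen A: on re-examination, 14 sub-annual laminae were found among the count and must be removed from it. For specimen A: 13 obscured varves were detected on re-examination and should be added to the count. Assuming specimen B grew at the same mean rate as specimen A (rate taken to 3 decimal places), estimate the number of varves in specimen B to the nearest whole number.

Specimen A: correcting the raw count gives 11439 − 14 + 13 = 11438 true varves.
A: Extension rate ≈ 9063.3 / 11438 = 0.792 mm/yr.
B spans 4373.1 / 0.792 = 5521.59 years ≈ 5522 varves.

5522 varves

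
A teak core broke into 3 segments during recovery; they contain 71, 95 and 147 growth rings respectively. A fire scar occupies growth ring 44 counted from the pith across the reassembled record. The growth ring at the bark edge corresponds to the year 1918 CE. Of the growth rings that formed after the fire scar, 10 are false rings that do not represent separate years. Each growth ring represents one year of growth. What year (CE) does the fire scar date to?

1659 CE

Total growth rings = 71 + 95 + 147 = 313.
313 − 44 = 269 growth rings lie beyond the fire scar toward the bark edge.
Excluding 10 false growth rings: 269 − 10 = 259.
Counting back 259 years from 1918 CE places the fire scar in 1918 − 259 = 1659 CE.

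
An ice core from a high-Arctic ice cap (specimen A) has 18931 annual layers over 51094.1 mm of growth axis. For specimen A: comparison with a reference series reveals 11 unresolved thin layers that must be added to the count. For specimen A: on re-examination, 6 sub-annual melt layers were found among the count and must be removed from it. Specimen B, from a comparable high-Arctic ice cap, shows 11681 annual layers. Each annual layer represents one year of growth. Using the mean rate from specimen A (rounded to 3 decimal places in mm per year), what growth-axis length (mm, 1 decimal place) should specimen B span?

Specimen A: after corrections the count is 18931 − 6 + 11 = 18936 annual layers.
A: Mean rate = 51094.1 mm / 18936 years ≈ 2.698 mm/year.
Length of B = 2.698 × 11681 = 31515.3 mm.

31515.3 mm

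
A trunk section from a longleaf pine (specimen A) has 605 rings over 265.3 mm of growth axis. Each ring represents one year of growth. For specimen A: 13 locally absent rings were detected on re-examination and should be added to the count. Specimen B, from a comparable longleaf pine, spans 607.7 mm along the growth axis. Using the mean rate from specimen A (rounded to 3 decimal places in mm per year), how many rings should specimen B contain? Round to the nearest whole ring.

Specimen A: true ring count = 605 + 13 = 618.
A: Mean rate = 265.3 mm / 618 years ≈ 0.429 mm per year.
For B, 607.7 / 0.429 = 1416.55 years ≈ 1417 rings.

1417 rings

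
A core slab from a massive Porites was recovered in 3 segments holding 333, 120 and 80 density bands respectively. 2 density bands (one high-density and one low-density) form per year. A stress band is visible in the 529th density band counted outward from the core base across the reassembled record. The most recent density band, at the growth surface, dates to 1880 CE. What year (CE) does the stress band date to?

1878 CE

Total density bands = 333 + 120 + 80 = 533.
Between density band 529 and the growth surface there are 533 − 529 = 4 density bands.
Dividing by 2 density bands per year: 4 / 2 = 2 years.
Counting back 2 years from 1880 CE places the stress band in 1880 − 2 = 1878 CE.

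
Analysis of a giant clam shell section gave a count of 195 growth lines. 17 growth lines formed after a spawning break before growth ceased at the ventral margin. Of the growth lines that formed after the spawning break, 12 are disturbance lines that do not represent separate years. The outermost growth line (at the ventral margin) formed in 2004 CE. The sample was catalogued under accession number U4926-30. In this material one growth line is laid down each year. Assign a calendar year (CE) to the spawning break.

1999 CE

There are 17 growth lines younger than the spawning break.
17 − 12 false = 5 true growth lines after the spawning break.
2004 − 5 = 1999 CE.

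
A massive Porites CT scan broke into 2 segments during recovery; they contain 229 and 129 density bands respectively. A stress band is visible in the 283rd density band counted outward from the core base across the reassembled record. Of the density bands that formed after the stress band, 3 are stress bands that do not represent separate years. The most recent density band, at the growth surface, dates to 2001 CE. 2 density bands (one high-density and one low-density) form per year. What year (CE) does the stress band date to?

Total density bands = 229 + 129 = 358.
358 − 283 = 75 density bands lie beyond the stress band toward the growth surface.
Removing the 3 false density bands leaves 75 − 3 = 72 true density bands beyond the stress band.
Dividing by 2 density bands per year: 72 / 2 = 36 years.
Counting back 36 years from 2001 CE places the stress band in 2001 − 36 = 1965 CE.

1965 CE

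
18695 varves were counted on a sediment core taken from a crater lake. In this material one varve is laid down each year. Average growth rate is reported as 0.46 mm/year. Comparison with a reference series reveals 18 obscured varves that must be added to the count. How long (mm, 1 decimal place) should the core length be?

After corrections the count is 18695 + 18 = 18713 varves.
18713 years at 0.46 mm/year gives 0.46 × 18713 = 8608.0 mm.

8608.0 mm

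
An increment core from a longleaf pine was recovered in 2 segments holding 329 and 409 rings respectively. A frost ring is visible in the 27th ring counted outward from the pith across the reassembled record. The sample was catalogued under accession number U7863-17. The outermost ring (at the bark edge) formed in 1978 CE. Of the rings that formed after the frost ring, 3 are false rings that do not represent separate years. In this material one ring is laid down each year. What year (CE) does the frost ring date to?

1270 CE

Total rings = 329 + 409 = 738.
The frost ring sits at ring 27 from the pith, so 738 − 27 = 711 rings formed after it.
Excluding 3 false rings: 711 − 3 = 708.
The ring at the bark edge is 1978 CE, so the frost ring dates to 1978 − 708 = 1270 CE.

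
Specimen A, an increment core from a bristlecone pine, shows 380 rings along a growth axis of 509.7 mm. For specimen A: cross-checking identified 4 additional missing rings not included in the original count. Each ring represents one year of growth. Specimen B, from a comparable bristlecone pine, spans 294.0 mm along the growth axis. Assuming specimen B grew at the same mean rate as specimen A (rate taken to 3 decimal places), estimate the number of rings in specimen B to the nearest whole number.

222 rings

Specimen A: correcting the raw count gives 380 + 4 = 384 true rings.
A: Mean rate = 509.7 mm / 384 years ≈ 1.327 mm/yr.
B spans 294.0 / 1.327 = 221.55 years ≈ 222 rings.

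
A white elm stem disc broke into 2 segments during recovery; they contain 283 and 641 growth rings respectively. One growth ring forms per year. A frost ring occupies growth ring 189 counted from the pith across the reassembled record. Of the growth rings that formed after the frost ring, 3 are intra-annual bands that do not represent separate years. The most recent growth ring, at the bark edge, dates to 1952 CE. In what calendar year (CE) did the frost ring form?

1220 CE

Total growth rings = 283 + 641 = 924.
The frost ring sits at growth ring 189 from the pith, so 924 − 189 = 735 growth rings formed after it.
Excluding 3 false growth rings: 735 − 3 = 732.
Counting back 732 years from 1952 CE places the frost ring in 1952 − 732 = 1220 CE.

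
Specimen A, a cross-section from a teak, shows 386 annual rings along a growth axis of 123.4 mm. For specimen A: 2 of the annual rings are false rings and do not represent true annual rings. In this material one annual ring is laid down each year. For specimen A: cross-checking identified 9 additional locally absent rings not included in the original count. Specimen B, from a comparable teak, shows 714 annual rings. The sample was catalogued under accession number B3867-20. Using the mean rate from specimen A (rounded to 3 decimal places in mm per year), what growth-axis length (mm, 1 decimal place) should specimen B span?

Specimen A: adjusted count: 386 − 2 + 9 = 393 annual rings.
A: Mean rate = 123.4 mm / 393 years ≈ 0.314 mm per year.
B's length ≈ 0.314 × 714 = 224.2 mm.

224.2 mm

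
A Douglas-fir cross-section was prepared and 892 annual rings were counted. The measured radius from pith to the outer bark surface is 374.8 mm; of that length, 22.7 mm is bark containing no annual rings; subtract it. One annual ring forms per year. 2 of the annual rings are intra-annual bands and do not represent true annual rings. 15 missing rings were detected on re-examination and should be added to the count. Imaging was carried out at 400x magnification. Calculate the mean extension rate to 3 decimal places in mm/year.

0.389 mm/year

Adjusted count: 892 − 2 + 15 = 905 annual rings.
Removing the 22.7 mm offcut leaves 374.8 − 22.7 = 352.1 mm.
Mean rate = 352.1 mm / 905 years ≈ 0.389 mm/year.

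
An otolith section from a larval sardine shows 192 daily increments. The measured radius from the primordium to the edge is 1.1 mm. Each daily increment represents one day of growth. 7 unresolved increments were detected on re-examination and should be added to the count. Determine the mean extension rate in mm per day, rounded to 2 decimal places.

Adjusted count: 192 + 7 = 199 daily increments.
Extension rate ≈ 1.1 / 199 = 0.01 mm per day.

0.01 mm per day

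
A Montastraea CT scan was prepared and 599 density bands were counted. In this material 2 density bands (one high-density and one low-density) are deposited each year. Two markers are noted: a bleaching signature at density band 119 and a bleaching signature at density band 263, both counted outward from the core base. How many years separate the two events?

The two markers are separated by 263 − 119 = 144 density bands.
Dividing by 2 density bands per year: 144 / 2 = 72 years.

72 years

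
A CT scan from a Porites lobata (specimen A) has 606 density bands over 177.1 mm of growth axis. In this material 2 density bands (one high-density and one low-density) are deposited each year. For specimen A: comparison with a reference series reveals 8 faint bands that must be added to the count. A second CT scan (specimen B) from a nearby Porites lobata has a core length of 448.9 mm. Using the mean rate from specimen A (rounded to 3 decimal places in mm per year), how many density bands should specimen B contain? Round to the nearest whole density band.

Specimen A: after corrections the count is 606 + 8 = 614 density bands.
Specimen A: dividing by 2 density bands per year: 614 / 2 = 307 years.
A: 177.1 mm over 307 years gives 177.1 / 307 ≈ 0.577 mm/yr.
B spans 448.9 / 0.577 = 777.99 years; at 2 density bands per year that is 777.99 × 2 ≈ 1556 density bands.

1556 density bands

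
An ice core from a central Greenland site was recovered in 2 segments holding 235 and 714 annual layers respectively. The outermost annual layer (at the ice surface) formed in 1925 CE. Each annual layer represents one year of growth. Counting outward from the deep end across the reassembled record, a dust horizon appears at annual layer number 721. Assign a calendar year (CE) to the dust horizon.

Total annual layers = 235 + 714 = 949.
949 − 721 = 228 annual layers lie beyond the dust horizon toward the ice surface.
Counting back 228 years from 1925 CE places the dust horizon in 1925 − 228 = 1697 CE.

1697 CE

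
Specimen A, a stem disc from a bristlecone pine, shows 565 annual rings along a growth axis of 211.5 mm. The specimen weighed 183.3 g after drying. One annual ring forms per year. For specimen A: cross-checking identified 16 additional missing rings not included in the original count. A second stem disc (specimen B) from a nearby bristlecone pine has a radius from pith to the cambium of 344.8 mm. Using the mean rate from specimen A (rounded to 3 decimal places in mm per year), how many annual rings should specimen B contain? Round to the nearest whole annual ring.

Specimen A: correcting the raw count gives 565 + 16 = 581 true annual rings.
A: 211.5 mm over 581 years gives 211.5 / 581 ≈ 0.364 mm/year.
Specimen B: 344.8 mm / 0.364 mm per year = 947.25 years ≈ 947 annual rings.

947 annual rings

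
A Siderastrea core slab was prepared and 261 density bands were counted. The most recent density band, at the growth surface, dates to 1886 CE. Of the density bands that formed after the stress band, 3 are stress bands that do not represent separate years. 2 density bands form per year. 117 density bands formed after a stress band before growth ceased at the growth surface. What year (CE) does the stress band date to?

117 density bands formed after the stress band.
Removing the 3 false density bands leaves 117 − 3 = 114 true density bands beyond the stress band.
With 2 density bands per year, 114 / 2 = 57 years.
1886 − 57 = 1829 CE.

1829 CE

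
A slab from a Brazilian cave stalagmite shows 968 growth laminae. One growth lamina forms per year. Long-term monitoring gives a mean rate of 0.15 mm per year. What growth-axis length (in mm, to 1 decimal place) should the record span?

145.2 mm

The record spans 968 years at 0.15 mm per year.
Length ≈ 0.15 × 968 = 145.2 mm.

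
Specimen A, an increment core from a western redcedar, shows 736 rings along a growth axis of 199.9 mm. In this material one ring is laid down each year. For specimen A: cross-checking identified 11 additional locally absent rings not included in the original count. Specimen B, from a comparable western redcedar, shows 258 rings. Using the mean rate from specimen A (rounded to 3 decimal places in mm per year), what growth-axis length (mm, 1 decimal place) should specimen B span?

69.1 mm

Specimen A: adjusted count: 736 + 11 = 747 rings.
A: 199.9 mm over 747 years gives 199.9 / 747 ≈ 0.268 mm/year.
For B, 0.268 mm/year × 258 years = 69.1 mm.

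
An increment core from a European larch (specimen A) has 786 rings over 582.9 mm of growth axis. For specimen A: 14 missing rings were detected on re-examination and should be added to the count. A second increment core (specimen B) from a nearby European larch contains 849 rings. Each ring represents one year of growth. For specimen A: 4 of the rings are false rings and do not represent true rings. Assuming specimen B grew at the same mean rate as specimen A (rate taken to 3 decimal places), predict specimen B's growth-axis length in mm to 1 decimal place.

Specimen A: correcting the raw count gives 786 − 4 + 14 = 796 true rings.
A: Extension rate ≈ 582.9 / 796 = 0.732 mm/yr.
For B, 0.732 mm/year × 849 years = 621.5 mm.

621.5 mm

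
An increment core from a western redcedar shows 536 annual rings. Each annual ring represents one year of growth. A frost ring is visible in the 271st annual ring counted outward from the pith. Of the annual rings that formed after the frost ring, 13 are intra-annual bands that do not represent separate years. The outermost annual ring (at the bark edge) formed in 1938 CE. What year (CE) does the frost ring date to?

Between annual ring 271 and the bark edge there are 536 − 271 = 265 annual rings.
265 − 13 false = 252 true annual rings after the frost ring.
1938 − 252 = 1686 CE.

1686 CE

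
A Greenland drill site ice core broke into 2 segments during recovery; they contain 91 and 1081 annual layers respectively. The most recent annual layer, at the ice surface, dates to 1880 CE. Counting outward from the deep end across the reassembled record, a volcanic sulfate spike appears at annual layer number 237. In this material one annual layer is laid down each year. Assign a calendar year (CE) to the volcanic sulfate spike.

945 CE

Total annual layers = 91 + 1081 = 1172.
Between annual layer 237 and the ice surface there are 1172 − 237 = 935 annual layers.
Counting back 935 years from 1880 CE places the volcanic sulfate spike in 1880 − 935 = 945 CE.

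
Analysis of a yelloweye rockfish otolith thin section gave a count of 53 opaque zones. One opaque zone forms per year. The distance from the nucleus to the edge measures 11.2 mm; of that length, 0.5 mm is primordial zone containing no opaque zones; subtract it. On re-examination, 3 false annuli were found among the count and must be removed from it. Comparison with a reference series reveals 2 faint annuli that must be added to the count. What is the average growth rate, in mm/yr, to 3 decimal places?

After corrections the count is 53 − 3 + 2 = 52 opaque zones.
Net length = 11.2 − 0.5 = 10.7 mm.
Mean rate = 10.7 mm / 52 years ≈ 0.206 mm/yr.

0.206 mm/yr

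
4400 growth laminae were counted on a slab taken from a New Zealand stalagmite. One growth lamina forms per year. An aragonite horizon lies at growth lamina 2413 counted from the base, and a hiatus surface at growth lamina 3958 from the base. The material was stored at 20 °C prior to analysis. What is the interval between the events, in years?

1545 yr

3958 − 2413 = 1545 growth laminae lie between the two events.
At one growth lamina per year, 1545 years elapsed between them.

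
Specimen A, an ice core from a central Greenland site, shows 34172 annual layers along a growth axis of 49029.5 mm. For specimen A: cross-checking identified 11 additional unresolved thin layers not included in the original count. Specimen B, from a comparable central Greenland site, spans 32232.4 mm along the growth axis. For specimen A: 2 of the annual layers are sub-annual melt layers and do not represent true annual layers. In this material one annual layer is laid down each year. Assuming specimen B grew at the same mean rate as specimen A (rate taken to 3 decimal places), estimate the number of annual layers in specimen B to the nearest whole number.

22477 annual layers

Specimen A: after corrections the count is 34172 − 2 + 11 = 34181 annual layers.
A: 49029.5 mm over 34181 years gives 49029.5 / 34181 ≈ 1.434 mm/year.
B spans 32232.4 / 1.434 = 22477.27 years ≈ 22477 annual layers.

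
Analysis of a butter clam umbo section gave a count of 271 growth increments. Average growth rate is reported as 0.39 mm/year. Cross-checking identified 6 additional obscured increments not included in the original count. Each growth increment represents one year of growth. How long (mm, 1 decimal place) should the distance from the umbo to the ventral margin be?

After corrections the count is 271 + 6 = 277 growth increments.
277 years at 0.39 mm/year gives 0.39 × 277 = 108.0 mm.

108.0 mm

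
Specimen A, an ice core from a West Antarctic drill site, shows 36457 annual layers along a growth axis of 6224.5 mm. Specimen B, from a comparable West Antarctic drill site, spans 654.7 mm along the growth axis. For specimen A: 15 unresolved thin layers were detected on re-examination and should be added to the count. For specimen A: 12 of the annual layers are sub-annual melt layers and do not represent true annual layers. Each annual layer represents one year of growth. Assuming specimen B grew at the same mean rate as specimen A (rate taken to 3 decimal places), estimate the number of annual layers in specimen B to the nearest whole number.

Specimen A: true annual layer count = 36457 − 12 + 15 = 36460.
A: 6224.5 mm over 36460 years gives 6224.5 / 36460 ≈ 0.171 mm/yr.
B spans 654.7 / 0.171 = 3828.65 years ≈ 3829 annual layers.

3829 annual layers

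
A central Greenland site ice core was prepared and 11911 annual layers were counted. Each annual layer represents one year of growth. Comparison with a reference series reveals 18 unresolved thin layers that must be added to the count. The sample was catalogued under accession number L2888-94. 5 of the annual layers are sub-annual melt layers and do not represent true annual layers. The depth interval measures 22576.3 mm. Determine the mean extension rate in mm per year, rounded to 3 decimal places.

True annual layer count = 11911 − 5 + 18 = 11924.
Mean rate = 22576.3 mm / 11924 years ≈ 1.893 mm per year.

1.893 mm per year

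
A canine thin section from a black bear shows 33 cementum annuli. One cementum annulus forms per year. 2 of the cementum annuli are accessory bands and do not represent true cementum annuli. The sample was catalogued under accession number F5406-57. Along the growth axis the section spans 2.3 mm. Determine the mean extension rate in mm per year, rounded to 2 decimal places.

0.07 mm per year

Correcting the raw count gives 33 − 2 = 31 true cementum annuli.
Extension rate ≈ 2.3 / 31 = 0.07 mm per year.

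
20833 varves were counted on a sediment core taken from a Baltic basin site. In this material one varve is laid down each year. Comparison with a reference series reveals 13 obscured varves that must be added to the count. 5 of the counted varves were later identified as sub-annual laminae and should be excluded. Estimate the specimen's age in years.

20841 years

Adjusted count: 20833 − 5 + 13 = 20841 varves.
One varve per year makes the duration 20841 years.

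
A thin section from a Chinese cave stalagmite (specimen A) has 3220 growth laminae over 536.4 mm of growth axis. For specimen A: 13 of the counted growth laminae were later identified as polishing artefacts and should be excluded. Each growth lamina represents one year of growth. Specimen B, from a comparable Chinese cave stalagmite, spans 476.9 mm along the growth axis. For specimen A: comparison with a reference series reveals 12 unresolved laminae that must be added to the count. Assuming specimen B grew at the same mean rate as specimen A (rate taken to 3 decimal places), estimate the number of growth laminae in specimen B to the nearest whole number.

Specimen A: true growth lamina count = 3220 − 13 + 12 = 3219.
A: 536.4 mm over 3219 years gives 536.4 / 3219 ≈ 0.167 mm/year.
For B, 476.9 / 0.167 = 2855.69 years ≈ 2856 growth laminae.

2856 growth laminae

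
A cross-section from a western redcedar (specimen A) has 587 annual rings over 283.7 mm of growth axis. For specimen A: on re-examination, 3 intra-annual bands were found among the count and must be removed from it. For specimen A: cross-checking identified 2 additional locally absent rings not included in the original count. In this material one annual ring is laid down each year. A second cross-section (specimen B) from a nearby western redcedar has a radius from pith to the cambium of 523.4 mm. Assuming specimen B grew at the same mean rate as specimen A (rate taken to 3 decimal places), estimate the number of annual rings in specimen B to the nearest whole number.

1081 annual rings

Specimen A: true annual ring count = 587 − 3 + 2 = 586.
A: Mean rate = 283.7 mm / 586 years ≈ 0.484 mm/yr.
Specimen B: 523.4 mm / 0.484 mm per year = 1081.40 years ≈ 1081 annual rings.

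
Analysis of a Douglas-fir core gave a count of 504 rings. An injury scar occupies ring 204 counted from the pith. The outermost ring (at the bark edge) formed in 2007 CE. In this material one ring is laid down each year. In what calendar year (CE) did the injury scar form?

The injury scar sits at ring 204 from the pith, so 504 − 204 = 300 rings formed after it.
The ring at the bark edge is 2007 CE, so the injury scar dates to 2007 − 300 = 1707 CE.

1707 CE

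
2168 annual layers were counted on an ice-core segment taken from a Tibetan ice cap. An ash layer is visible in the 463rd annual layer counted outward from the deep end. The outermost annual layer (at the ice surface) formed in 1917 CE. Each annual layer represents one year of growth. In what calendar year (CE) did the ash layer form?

Between annual layer 463 and the ice surface there are 2168 − 463 = 1705 annual layers.
Counting back 1705 years from 1917 CE places the ash layer in 1917 − 1705 = 212 CE.

212 CE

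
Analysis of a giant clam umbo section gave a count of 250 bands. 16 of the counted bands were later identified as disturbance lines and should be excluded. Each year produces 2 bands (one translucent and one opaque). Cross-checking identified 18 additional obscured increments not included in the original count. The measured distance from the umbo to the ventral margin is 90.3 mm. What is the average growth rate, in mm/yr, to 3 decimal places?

True band count = 250 − 16 + 18 = 252.
Dividing by 2 bands per year: 252 / 2 = 126 years.
Mean rate = 90.3 mm / 126 years ≈ 0.717 mm/yr.

0.717 mm/yr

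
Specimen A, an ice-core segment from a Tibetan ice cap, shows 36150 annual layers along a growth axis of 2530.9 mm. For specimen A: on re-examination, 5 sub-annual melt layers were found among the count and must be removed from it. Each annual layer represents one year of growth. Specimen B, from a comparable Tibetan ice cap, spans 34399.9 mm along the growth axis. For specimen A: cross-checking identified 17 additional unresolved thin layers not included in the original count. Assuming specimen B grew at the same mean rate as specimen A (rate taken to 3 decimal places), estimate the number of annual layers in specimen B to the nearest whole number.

491427 annual layers

Specimen A: after corrections the count is 36150 − 5 + 17 = 36162 annual layers.
A: Extension rate ≈ 2530.9 / 36162 = 0.070 mm/yr.
For B, 34399.9 / 0.070 = 491427.14 years ≈ 491427 annual layers.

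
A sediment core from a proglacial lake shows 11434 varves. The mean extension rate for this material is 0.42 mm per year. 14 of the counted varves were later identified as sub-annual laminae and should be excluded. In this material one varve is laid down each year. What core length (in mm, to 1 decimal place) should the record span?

After corrections the count is 11434 − 14 = 11420 varves.
11420 years at 0.42 mm/year gives 0.42 × 11420 = 4796.4 mm.

4796.4 mm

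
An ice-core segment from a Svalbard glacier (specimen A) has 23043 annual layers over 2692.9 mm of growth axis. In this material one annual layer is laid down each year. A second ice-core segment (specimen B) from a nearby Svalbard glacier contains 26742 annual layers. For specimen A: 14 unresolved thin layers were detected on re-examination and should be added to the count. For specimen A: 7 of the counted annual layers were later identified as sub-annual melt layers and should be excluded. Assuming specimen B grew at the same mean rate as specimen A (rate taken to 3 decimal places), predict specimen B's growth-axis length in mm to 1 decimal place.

3128.8 mm

Specimen A: correcting the raw count gives 23043 − 7 + 14 = 23050 true annual layers.
A: 2692.9 mm over 23050 years gives 2692.9 / 23050 ≈ 0.117 mm per year.
For B, 0.117 mm/year × 26742 years = 3128.8 mm.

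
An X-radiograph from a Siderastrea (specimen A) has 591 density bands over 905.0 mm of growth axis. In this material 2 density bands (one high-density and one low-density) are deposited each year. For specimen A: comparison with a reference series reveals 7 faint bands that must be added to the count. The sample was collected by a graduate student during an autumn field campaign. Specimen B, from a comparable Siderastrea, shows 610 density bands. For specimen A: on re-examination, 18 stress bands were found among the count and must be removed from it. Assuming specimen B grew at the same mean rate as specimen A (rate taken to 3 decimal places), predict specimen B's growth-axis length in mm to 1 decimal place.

951.9 mm

Specimen A: after corrections the count is 591 − 18 + 7 = 580 density bands.
Specimen A: dividing by 2 density bands per year: 580 / 2 = 290 years.
A: Mean rate = 905.0 mm / 290 years ≈ 3.121 mm/yr.
Specimen B: with 2 density bands per year, 610 / 2 = 305 years. Length of B = 3.121 × 305 = 951.9 mm.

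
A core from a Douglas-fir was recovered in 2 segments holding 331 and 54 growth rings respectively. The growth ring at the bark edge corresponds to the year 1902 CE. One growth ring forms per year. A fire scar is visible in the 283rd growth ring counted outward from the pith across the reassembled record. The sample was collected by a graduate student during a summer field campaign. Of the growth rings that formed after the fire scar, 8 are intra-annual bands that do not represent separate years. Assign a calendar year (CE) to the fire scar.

Total growth rings = 331 + 54 = 385.
Between growth ring 283 and the bark edge there are 385 − 283 = 102 growth rings.
Excluding 8 false growth rings: 102 − 8 = 94.
Counting back 94 years from 1902 CE places the fire scar in 1902 − 94 = 1808 CE.

1808 CE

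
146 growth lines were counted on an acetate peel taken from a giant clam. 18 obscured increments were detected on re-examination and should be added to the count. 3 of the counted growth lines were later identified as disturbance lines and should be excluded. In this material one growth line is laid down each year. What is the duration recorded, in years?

161 yr

Correcting the raw count gives 146 − 3 + 18 = 161 true growth lines.
At one growth line per year, that is 161 years.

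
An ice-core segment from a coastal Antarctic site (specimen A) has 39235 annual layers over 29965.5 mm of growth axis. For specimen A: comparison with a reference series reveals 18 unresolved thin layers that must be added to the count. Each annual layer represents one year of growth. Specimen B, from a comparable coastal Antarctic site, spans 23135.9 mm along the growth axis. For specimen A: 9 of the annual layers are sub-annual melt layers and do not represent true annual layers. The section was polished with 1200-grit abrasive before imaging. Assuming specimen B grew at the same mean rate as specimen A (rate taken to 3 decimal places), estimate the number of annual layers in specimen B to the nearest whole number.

30283 annual layers

Specimen A: after corrections the count is 39235 − 9 + 18 = 39244 annual layers.
A: 29965.5 mm over 39244 years gives 29965.5 / 39244 ≈ 0.764 mm per year.
Specimen B: 23135.9 mm / 0.764 mm per year = 30282.59 years ≈ 30283 annual layers.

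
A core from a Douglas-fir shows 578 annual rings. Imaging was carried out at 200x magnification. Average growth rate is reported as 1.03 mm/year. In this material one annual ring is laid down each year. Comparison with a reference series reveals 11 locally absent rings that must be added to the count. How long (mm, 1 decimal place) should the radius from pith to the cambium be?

After corrections the count is 578 + 11 = 589 annual rings.
Predicted length = 1.03 mm/year × 589 years = 606.7 mm.

606.7 mm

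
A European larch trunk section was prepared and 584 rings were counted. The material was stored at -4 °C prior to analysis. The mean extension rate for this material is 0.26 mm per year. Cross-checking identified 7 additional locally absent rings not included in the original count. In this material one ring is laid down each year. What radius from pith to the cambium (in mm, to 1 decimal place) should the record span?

After corrections the count is 584 + 7 = 591 rings.
591 years at 0.26 mm/year gives 0.26 × 591 = 153.7 mm.

153.7 mm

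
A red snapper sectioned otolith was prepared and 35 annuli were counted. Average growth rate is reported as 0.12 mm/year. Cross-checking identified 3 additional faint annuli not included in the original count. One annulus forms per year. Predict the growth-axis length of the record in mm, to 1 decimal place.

4.6 mm

Correcting the raw count gives 35 + 3 = 38 true annuli.
Predicted length = 0.12 mm/year × 38 years = 4.6 mm.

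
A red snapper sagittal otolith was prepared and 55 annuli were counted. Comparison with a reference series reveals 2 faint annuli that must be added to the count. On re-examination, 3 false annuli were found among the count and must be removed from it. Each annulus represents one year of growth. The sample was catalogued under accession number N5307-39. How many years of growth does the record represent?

Adjusted count: 55 − 3 + 2 = 54 annuli.
With a one-to-one annulus periodicity this is 54 years.

54 years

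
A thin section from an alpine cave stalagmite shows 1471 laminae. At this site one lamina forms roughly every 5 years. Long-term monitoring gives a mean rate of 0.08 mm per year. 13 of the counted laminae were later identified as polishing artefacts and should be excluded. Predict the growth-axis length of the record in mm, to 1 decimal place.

Correcting the raw count gives 1471 − 13 = 1458 true laminae.
At 5 years per lamina, 1458 × 5 = 7290 years.
Predicted length = 0.08 mm/year × 7290 years = 583.2 mm.

583.2 mm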